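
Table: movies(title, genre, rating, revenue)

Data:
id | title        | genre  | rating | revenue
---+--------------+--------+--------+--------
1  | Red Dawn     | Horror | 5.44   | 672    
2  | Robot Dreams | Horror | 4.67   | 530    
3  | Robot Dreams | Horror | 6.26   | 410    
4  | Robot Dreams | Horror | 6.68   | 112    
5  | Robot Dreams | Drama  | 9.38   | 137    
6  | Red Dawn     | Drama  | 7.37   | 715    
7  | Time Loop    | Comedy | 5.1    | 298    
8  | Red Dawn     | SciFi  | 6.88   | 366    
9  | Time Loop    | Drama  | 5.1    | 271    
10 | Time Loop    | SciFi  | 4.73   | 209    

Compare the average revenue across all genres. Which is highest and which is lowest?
SELECT genre, AVG(revenue)
FROM movies
GROUP BY genre
ORDER BY AVG(revenue)

All groups:
  SciFi: 287.50
  Comedy: 298.00
  Drama: 374.33
  Horror: 431.00

Highest: Horror (431.00)
Lowest: SciFi (287.50)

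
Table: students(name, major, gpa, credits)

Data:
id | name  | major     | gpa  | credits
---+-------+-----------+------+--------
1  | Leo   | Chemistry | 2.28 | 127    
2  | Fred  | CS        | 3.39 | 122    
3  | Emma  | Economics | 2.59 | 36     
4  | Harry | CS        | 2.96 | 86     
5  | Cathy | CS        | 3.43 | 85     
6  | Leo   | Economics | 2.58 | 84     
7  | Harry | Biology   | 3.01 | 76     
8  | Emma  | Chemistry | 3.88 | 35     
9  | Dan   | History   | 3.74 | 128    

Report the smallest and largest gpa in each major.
SELECT major, MIN(gpa), MAX(gpa)
FROM students
GROUP BY major

Result:
  Biology: min=3.01, max=3.01
  CS: min=2.96, max=3.43
  Chemistry: min=2.28, max=3.88
  Economics: min=2.58, max=2.59
  History: min=3.74, max=3.74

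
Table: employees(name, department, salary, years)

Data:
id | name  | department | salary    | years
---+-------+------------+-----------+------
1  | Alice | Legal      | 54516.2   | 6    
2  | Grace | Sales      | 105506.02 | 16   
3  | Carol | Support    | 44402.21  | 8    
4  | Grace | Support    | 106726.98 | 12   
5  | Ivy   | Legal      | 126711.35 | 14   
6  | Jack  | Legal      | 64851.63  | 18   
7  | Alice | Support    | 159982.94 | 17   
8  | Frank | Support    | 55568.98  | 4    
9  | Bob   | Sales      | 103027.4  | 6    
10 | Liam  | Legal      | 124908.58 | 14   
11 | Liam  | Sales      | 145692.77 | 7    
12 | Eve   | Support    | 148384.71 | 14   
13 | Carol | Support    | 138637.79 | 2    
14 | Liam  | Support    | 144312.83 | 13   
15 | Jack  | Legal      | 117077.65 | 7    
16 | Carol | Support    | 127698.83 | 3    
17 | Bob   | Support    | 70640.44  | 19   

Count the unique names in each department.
SELECT department, COUNT(DISTINCT name)
FROM employees
GROUP BY department

Result:
  Legal: 4 distinct
  Sales: 3 distinct
  Support: 7 distinct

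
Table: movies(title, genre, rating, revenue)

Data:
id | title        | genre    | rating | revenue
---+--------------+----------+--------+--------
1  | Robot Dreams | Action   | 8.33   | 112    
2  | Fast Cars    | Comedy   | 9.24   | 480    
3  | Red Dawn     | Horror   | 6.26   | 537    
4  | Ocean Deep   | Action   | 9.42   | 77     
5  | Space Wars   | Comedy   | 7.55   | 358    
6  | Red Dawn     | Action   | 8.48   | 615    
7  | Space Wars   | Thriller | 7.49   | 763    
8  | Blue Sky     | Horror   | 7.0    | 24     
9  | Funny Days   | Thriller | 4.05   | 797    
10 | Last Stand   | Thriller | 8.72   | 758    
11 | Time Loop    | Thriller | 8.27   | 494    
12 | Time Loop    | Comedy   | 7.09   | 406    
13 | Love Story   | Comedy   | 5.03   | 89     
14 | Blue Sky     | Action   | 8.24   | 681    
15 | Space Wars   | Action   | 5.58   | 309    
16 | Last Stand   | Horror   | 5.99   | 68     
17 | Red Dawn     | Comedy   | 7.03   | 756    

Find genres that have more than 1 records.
SELECT genre, COUNT(*) as cnt
FROM movies
GROUP BY genre
HAVING COUNT(*) > 1

Result:
  Action: 5
  Comedy: 5
  Horror: 3
  Thriller: 4

Note: HAVING filters groups after aggregation, WHERE filters rows before.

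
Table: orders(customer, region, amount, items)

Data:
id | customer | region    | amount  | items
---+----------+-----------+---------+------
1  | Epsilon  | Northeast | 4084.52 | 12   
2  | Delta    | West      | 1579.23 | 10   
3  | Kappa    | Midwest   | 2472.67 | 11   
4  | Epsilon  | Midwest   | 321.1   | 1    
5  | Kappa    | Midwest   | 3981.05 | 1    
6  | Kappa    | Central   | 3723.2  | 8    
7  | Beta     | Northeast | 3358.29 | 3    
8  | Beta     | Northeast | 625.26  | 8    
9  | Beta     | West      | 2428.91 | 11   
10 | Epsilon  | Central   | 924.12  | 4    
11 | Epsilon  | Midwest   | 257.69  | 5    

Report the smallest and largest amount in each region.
SELECT region, MIN(amount), MAX(amount)
FROM orders
GROUP BY region

Result:
  Central: min=924.12, max=3723.20
  Midwest: min=257.69, max=3981.05
  Northeast: min=625.26, max=4084.52
  West: min=1579.23, max=2428.91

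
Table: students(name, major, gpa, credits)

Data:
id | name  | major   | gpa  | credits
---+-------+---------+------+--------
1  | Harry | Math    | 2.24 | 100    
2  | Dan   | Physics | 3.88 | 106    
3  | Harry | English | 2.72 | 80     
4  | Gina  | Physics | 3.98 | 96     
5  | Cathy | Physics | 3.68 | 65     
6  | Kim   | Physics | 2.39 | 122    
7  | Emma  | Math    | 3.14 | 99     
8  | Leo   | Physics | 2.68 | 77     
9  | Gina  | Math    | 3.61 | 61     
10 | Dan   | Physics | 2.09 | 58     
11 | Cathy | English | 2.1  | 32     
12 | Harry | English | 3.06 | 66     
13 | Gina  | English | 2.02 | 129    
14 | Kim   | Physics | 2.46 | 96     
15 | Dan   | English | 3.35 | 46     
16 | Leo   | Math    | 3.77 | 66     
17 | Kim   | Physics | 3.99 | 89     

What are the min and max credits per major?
SELECT major, MIN(credits), MAX(credits)
FROM students
GROUP BY major

Result:
  English: min=32, max=129
  Math: min=61, max=100
  Physics: min=58, max=122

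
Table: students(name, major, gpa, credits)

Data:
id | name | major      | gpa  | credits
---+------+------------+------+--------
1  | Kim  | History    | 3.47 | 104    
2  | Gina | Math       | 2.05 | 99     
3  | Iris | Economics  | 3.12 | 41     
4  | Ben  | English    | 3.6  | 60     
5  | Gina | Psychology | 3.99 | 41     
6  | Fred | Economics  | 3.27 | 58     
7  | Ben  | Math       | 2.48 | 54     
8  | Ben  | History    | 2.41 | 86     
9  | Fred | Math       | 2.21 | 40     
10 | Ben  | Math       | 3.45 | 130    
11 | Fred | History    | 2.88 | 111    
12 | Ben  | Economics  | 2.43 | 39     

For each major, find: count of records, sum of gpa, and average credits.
SELECT major,
       COUNT(*) as cnt,
       SUM(gpa) as total_gpa,
       AVG(credits) as avg_credits
FROM students
GROUP BY major

Result:
  Economics: 3 records, 8.82 total gpa, 46.00 avg credits
  English: 1 records, 3.60 total gpa, 60.00 avg credits
  History: 3 records, 8.76 total gpa, 100.33 avg credits
  Math: 4 records, 10.19 total gpa, 80.75 avg credits
  Psychology: 1 records, 3.99 total gpa, 41.00 avg credits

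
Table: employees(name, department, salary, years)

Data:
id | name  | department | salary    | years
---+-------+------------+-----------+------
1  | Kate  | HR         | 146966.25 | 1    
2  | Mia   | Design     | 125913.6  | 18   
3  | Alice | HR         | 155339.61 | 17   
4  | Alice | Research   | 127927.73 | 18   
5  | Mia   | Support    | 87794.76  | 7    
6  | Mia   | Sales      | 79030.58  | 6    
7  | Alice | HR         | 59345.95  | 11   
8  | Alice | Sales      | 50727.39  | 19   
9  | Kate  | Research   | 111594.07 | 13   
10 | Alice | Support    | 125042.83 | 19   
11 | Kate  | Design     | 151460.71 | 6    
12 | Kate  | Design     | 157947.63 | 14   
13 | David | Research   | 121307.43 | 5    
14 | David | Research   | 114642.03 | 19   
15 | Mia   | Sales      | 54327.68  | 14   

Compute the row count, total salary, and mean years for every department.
SELECT department,
       COUNT(*) as cnt,
       SUM(salary) as total_salary,
       AVG(years) as avg_years
FROM employees
GROUP BY department

Result:
  Design: 3 records, 435321.94 total salary, 12.67 avg years
  HR: 3 records, 361651.81 total salary, 9.67 avg years
  Research: 4 records, 475471.26 total salary, 13.75 avg years
  Sales: 3 records, 184085.65 total salary, 13.00 avg years
  Support: 2 records, 212837.59 total salary, 13.00 avg years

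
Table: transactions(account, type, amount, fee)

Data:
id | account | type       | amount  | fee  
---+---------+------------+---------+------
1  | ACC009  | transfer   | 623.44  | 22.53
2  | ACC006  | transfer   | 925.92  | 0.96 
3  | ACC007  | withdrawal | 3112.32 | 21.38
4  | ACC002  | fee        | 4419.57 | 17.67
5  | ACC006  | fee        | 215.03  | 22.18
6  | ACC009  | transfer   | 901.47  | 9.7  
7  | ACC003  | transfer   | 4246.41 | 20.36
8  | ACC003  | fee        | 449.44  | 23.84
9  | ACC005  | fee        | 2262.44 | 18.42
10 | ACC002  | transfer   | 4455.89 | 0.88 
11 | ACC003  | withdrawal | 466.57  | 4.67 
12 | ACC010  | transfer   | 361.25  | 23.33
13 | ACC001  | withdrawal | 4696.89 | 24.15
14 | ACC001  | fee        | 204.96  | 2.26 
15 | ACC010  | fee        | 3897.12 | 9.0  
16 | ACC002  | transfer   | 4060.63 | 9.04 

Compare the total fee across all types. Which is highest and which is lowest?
SELECT type, SUM(fee)
FROM transactions
GROUP BY type
ORDER BY SUM(fee)

All groups:
  withdrawal: 50.20
  transfer: 86.80
  fee: 93.37

Highest: fee (93.37)
Lowest: withdrawal (50.20)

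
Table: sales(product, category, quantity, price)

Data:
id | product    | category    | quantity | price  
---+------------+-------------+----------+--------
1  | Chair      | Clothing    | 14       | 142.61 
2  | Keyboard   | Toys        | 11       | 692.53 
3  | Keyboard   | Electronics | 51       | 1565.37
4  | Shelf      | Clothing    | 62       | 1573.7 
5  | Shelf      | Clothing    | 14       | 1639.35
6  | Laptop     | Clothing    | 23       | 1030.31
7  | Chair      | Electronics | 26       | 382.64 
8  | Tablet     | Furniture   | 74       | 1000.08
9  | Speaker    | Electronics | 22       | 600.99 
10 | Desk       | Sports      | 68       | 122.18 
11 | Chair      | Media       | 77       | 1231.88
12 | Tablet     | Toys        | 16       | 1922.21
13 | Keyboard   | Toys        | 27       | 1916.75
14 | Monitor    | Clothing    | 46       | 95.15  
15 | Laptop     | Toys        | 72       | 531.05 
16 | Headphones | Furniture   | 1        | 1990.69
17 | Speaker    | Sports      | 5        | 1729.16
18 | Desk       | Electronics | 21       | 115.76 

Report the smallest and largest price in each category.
SELECT category, MIN(price), MAX(price)
FROM sales
GROUP BY category

Result:
  Clothing: min=95.15, max=1639.35
  Electronics: min=115.76, max=1565.37
  Furniture: min=1000.08, max=1990.69
  Media: min=1231.88, max=1231.88
  Sports: min=122.18, max=1729.16
  Toys: min=531.05, max=1922.21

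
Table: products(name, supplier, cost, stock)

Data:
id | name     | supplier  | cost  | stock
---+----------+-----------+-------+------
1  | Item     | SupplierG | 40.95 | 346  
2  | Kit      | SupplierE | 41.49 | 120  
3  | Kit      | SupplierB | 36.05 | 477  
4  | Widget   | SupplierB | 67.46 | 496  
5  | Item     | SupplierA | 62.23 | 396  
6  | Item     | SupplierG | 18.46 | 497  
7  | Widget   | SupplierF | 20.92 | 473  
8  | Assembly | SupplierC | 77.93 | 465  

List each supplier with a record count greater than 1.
SELECT supplier, COUNT(*) as cnt
FROM products
GROUP BY supplier
HAVING COUNT(*) > 1

Result:
  SupplierB: 2
  SupplierG: 2

Note: HAVING filters groups after aggregation, WHERE filters rows before.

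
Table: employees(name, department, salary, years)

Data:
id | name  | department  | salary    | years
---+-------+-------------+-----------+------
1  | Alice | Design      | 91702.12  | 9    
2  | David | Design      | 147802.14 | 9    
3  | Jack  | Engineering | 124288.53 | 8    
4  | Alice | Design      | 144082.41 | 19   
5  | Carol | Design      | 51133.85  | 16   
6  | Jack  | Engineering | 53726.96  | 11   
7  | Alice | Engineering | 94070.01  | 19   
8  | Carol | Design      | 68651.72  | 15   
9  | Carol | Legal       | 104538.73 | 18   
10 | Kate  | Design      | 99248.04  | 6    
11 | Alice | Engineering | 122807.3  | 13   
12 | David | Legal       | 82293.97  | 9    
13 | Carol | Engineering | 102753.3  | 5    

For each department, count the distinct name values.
SELECT department, COUNT(DISTINCT name)
FROM employees
GROUP BY department

Result:
  Design: 4 distinct
  Engineering: 3 distinct
  Legal: 2 distinct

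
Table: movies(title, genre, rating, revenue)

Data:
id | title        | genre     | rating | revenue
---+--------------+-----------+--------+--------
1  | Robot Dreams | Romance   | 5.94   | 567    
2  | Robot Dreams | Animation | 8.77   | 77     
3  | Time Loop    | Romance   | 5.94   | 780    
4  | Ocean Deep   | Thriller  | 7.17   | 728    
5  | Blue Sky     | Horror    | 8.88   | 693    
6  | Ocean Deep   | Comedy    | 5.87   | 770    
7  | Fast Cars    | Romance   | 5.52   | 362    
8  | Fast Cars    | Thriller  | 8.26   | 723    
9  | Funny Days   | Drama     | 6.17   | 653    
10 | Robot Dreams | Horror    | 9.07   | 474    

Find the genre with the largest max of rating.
SELECT genre, MAX(rating) as val
FROM movies
GROUP BY genre
ORDER BY val DESC
LIMIT 1

Result: Horror with max(rating) = 9.07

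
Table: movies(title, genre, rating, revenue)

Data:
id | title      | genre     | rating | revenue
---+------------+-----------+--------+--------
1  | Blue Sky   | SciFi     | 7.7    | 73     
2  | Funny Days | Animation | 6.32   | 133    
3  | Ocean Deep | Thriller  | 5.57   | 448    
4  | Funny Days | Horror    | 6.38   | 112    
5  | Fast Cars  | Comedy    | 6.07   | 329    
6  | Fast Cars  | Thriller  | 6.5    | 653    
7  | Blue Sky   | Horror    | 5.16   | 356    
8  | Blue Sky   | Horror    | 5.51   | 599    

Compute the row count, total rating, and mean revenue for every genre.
SELECT genre,
       COUNT(*) as cnt,
       SUM(rating) as total_rating,
       AVG(revenue) as avg_revenue
FROM movies
GROUP BY genre

Result:
  Animation: 1 records, 6.32 total rating, 133.00 avg revenue
  Comedy: 1 records, 6.07 total rating, 329.00 avg revenue
  Horror: 3 records, 17.05 total rating, 355.67 avg revenue
  SciFi: 1 records, 7.70 total rating, 73.00 avg revenue
  Thriller: 2 records, 12.07 total rating, 550.50 avg revenue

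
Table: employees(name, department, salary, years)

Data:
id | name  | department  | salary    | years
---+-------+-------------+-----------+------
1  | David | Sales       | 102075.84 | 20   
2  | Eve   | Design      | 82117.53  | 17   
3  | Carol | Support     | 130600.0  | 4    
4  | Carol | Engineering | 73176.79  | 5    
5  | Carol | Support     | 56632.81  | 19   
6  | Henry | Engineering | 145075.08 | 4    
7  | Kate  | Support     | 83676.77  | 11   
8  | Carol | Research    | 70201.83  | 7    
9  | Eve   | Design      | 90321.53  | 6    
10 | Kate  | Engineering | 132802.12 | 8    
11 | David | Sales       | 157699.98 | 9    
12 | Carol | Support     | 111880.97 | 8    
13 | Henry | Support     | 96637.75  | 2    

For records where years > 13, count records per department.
SELECT department, COUNT(*)
FROM employees
WHERE years > 13
GROUP BY department

Note: WHERE filters rows before grouping.

Result:
  Design: 1
  Sales: 1
  Support: 1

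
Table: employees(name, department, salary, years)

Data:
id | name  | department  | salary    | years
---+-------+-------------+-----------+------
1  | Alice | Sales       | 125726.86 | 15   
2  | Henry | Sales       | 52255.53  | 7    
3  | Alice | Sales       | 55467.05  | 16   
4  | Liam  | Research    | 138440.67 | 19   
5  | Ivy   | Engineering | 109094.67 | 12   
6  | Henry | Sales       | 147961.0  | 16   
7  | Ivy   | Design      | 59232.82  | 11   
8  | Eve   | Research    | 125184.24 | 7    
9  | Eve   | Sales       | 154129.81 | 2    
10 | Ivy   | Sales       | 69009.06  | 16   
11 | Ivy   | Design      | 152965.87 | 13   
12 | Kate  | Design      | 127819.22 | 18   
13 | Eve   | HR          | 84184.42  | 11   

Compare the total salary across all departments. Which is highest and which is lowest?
SELECT department, SUM(salary)
FROM employees
GROUP BY department
ORDER BY SUM(salary)

All groups:
  HR: 84184.42
  Engineering: 109094.67
  Research: 263624.91
  Design: 340017.91
  Sales: 604549.31

Highest: Sales (604549.31)
Lowest: HR (84184.42)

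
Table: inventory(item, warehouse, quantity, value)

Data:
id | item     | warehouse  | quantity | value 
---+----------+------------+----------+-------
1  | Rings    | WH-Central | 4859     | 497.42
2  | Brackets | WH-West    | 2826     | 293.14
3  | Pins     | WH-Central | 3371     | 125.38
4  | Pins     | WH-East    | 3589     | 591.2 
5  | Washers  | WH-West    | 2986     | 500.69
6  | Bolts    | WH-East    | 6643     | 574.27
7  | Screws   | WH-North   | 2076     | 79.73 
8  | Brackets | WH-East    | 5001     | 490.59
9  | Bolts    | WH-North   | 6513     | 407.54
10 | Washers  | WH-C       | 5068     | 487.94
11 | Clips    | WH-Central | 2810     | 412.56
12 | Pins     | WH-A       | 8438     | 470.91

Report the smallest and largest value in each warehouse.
SELECT warehouse, MIN(value), MAX(value)
FROM inventory
GROUP BY warehouse

Result:
  WH-A: min=470.91, max=470.91
  WH-C: min=487.94, max=487.94
  WH-Central: min=125.38, max=497.42
  WH-East: min=490.59, max=591.20
  WH-North: min=79.73, max=407.54
  WH-West: min=293.14, max=500.69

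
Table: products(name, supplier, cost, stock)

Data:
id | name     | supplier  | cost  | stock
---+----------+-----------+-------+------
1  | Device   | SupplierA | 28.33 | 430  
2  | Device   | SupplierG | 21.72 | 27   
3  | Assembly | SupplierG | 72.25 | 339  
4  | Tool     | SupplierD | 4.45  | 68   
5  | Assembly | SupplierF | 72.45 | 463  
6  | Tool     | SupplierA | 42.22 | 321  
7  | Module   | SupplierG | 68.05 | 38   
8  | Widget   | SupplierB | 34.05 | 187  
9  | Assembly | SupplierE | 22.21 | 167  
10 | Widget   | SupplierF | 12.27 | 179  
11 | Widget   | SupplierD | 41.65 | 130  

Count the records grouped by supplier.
SELECT supplier, COUNT(*) as count
FROM products
GROUP BY supplier

Result:
  SupplierA: 2
  SupplierB: 1
  SupplierD: 2
  SupplierE: 1
  SupplierF: 2
  SupplierG: 3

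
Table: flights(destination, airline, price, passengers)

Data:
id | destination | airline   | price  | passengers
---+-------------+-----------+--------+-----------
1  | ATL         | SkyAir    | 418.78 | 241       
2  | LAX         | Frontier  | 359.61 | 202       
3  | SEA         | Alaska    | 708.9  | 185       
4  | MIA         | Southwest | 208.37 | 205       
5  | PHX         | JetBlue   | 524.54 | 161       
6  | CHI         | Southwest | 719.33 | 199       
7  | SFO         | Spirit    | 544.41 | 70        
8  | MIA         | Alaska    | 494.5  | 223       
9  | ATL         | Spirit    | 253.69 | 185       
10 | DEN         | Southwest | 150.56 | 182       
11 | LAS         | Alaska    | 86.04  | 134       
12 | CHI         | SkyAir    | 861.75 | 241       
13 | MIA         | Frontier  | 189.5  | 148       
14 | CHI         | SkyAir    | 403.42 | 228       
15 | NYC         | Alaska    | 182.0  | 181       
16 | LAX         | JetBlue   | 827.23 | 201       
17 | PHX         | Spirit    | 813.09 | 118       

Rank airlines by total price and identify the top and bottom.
SELECT airline, SUM(price)
FROM flights
GROUP BY airline
ORDER BY SUM(price)

All groups:
  Frontier: 549.11
  Southwest: 1078.26
  JetBlue: 1351.77
  Alaska: 1471.44
  Spirit: 1611.19
  SkyAir: 1683.95

Highest: SkyAir (1683.95)
Lowest: Frontier (549.11)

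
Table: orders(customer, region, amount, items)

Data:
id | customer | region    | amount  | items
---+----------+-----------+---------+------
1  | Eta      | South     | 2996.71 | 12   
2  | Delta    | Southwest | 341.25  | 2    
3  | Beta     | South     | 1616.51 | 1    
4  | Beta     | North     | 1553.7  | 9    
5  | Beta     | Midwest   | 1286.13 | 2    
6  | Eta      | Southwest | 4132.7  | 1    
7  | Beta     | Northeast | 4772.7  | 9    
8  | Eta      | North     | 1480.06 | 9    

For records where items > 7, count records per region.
SELECT region, COUNT(*)
FROM orders
WHERE items > 7
GROUP BY region

Note: WHERE filters rows before grouping.

Result:
  North: 2
  Northeast: 1
  South: 1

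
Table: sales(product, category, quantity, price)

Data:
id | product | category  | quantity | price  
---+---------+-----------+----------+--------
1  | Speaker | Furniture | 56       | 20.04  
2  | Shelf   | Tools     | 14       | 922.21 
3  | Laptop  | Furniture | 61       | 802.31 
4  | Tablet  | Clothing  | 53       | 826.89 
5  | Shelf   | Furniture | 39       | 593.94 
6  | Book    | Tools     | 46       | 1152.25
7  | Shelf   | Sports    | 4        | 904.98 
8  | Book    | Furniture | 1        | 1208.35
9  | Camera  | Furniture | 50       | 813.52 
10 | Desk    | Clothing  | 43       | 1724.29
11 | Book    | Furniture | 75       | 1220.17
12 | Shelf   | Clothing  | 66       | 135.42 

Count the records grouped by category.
SELECT category, COUNT(*) as count
FROM sales
GROUP BY category

Result:
  Clothing: 3
  Furniture: 6
  Sports: 1
  Tools: 2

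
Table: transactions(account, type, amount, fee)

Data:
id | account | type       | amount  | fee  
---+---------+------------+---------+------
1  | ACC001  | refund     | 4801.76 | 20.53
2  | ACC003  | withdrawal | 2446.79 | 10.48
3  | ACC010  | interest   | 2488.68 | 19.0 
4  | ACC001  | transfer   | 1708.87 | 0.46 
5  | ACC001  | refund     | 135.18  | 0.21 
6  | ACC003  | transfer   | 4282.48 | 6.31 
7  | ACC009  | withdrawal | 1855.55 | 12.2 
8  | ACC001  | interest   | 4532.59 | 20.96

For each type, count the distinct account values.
SELECT type, COUNT(DISTINCT account)
FROM transactions
GROUP BY type

Result:
  interest: 2 distinct
  refund: 1 distinct
  transfer: 2 distinct
  withdrawal: 2 distinct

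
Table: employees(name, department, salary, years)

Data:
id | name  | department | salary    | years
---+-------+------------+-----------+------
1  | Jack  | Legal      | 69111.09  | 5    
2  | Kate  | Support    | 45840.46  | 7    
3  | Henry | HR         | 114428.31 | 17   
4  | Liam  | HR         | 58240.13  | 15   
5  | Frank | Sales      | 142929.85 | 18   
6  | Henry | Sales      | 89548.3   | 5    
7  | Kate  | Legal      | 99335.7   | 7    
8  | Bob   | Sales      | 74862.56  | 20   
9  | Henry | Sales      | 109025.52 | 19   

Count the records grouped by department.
SELECT department, COUNT(*) as count
FROM employees
GROUP BY department

Result:
  HR: 2
  Legal: 2
  Sales: 4
  Support: 1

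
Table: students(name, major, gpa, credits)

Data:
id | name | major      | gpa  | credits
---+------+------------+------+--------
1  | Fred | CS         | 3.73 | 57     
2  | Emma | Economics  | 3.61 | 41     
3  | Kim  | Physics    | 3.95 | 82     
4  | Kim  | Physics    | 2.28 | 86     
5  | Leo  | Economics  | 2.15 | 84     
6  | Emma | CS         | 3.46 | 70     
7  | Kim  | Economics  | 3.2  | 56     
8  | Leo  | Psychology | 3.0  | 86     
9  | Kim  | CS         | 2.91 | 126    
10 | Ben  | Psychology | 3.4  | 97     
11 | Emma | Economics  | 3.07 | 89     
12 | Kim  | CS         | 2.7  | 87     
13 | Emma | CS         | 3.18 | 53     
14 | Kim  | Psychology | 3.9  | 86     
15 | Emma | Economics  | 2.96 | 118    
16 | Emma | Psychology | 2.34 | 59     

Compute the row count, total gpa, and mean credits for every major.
SELECT major,
       COUNT(*) as cnt,
       SUM(gpa) as total_gpa,
       AVG(credits) as avg_credits
FROM students
GROUP BY major

Result:
  CS: 5 records, 15.98 total gpa, 78.60 avg credits
  Economics: 5 records, 14.99 total gpa, 77.60 avg credits
  Physics: 2 records, 6.23 total gpa, 84.00 avg credits
  Psychology: 4 records, 12.64 total gpa, 82.00 avg credits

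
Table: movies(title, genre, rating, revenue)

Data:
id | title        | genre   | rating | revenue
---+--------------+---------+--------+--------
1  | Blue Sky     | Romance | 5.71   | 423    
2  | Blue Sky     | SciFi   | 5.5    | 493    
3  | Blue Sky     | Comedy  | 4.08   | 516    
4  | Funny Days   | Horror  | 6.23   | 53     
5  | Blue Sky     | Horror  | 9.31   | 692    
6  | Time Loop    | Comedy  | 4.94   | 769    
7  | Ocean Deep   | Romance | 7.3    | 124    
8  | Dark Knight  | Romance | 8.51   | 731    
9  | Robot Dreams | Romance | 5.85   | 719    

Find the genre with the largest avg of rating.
SELECT genre, AVG(rating) as val
FROM movies
GROUP BY genre
ORDER BY val DESC
LIMIT 1

Result: Horror with avg(rating) = 7.77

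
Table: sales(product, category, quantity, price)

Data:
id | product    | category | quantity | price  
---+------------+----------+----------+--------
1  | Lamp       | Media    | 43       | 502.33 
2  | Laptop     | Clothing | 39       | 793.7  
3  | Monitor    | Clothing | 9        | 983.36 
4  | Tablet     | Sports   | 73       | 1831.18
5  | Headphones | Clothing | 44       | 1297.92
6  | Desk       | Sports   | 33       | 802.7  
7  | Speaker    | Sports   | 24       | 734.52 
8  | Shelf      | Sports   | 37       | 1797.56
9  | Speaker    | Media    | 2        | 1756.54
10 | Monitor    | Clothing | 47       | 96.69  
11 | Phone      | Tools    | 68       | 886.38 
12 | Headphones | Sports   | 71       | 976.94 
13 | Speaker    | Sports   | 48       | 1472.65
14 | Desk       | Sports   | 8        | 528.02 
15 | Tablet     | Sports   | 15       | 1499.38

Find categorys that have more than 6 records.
SELECT category, COUNT(*) as cnt
FROM sales
GROUP BY category
HAVING COUNT(*) > 6

Result:
  Sports: 8

Note: HAVING filters groups after aggregation, WHERE filters rows before.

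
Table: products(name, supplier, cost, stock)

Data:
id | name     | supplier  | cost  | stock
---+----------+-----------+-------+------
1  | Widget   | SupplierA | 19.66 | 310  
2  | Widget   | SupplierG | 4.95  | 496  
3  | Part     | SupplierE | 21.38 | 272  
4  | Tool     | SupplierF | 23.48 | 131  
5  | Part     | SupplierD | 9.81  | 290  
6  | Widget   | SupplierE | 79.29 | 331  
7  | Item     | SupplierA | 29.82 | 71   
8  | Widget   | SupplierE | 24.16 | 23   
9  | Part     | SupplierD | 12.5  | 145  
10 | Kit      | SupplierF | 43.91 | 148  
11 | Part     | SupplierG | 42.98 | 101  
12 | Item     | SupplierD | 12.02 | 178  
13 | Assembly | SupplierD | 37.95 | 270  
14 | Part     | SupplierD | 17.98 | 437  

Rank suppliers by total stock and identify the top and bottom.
SELECT supplier, SUM(stock)
FROM products
GROUP BY supplier
ORDER BY SUM(stock)

All groups:
  SupplierF: 279
  SupplierA: 381
  SupplierG: 597
  SupplierE: 626
  SupplierD: 1320

Highest: SupplierD (1320)
Lowest: SupplierF (279)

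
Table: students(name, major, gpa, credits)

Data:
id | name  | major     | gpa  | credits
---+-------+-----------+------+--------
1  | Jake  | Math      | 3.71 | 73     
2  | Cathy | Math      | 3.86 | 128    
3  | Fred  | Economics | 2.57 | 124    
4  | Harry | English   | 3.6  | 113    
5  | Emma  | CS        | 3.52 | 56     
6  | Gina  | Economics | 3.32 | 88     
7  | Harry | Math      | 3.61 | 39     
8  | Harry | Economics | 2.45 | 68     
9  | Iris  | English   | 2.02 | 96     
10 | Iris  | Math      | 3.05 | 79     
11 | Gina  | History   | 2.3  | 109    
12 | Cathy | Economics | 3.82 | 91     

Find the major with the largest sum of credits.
SELECT major, SUM(credits) as val
FROM students
GROUP BY major
ORDER BY val DESC
LIMIT 1

Result: Economics with sum(credits) = 371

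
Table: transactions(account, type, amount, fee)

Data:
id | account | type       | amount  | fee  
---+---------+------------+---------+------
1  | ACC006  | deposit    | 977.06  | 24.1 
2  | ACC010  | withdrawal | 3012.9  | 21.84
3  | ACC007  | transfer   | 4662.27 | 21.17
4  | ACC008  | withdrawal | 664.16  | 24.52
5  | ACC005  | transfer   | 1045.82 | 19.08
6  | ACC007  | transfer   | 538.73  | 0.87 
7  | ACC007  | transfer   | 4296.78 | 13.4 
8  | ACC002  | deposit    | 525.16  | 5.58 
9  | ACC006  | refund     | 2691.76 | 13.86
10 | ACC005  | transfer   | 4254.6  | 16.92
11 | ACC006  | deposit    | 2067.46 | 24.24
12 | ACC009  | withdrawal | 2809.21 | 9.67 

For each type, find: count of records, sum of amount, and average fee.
SELECT type,
       COUNT(*) as cnt,
       SUM(amount) as total_amount,
       AVG(fee) as avg_fee
FROM transactions
GROUP BY type

Result:
  deposit: 3 records, 3569.68 total amount, 17.97 avg fee
  refund: 1 records, 2691.76 total amount, 13.86 avg fee
  transfer: 5 records, 14798.20 total amount, 14.29 avg fee
  withdrawal: 3 records, 6486.27 total amount, 18.68 avg fee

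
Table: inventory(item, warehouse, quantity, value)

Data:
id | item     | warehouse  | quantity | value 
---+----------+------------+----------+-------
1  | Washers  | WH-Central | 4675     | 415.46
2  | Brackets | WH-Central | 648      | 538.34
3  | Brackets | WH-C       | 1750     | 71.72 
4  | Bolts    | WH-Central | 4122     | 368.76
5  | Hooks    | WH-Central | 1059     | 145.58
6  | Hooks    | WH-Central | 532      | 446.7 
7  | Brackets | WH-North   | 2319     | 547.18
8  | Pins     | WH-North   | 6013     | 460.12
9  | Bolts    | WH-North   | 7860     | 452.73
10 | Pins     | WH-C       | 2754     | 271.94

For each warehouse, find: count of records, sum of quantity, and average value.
SELECT warehouse,
       COUNT(*) as cnt,
       SUM(quantity) as total_quantity,
       AVG(value) as avg_value
FROM inventory
GROUP BY warehouse

Result:
  WH-C: 2 records, 4504 total quantity, 171.83 avg value
  WH-Central: 5 records, 11036 total quantity, 382.97 avg value
  WH-North: 3 records, 16192 total quantity, 486.68 avg value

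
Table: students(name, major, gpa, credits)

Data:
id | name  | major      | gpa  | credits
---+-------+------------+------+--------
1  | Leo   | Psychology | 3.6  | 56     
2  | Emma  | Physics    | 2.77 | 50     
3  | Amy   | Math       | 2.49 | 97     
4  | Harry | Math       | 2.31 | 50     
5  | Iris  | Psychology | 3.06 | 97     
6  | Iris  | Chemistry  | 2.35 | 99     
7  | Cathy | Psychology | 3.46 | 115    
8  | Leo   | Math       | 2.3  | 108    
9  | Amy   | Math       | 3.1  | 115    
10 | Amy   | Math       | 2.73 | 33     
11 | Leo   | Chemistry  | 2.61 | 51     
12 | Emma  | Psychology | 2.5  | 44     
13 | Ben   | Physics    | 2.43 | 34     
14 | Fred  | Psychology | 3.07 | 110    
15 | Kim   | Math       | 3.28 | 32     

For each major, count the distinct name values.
SELECT major, COUNT(DISTINCT name)
FROM students
GROUP BY major

Result:
  Chemistry: 2 distinct
  Math: 4 distinct
  Physics: 2 distinct
  Psychology: 5 distinct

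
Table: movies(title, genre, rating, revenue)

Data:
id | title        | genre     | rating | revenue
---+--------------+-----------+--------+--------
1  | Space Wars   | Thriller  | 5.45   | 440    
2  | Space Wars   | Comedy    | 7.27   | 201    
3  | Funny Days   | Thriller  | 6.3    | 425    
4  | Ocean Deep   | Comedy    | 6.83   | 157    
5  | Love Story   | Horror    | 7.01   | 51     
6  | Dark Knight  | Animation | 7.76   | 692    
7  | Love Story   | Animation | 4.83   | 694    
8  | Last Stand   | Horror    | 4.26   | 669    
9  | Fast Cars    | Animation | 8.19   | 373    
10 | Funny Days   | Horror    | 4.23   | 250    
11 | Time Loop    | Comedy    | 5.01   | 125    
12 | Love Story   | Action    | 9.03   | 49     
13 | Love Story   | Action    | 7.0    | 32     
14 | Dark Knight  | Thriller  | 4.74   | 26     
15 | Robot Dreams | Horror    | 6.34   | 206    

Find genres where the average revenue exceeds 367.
SELECT genre, AVG(revenue)
FROM movies
GROUP BY genre
HAVING AVG(revenue) > 367

Result:
  Animation: avg=586.33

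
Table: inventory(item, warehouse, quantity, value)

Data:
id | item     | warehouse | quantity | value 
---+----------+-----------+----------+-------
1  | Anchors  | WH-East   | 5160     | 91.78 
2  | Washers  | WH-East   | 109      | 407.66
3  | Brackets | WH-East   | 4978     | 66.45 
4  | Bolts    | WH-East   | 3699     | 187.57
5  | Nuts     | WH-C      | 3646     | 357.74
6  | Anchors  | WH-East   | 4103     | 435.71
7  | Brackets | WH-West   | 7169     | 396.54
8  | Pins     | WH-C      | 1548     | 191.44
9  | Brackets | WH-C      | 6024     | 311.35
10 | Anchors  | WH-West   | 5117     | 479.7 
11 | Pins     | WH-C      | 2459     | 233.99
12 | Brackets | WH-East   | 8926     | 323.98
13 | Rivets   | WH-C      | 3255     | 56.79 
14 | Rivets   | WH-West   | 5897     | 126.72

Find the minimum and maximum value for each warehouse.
SELECT warehouse, MIN(value), MAX(value)
FROM inventory
GROUP BY warehouse

Result:
  WH-C: min=56.79, max=357.74
  WH-East: min=66.45, max=435.71
  WH-West: min=126.72, max=479.70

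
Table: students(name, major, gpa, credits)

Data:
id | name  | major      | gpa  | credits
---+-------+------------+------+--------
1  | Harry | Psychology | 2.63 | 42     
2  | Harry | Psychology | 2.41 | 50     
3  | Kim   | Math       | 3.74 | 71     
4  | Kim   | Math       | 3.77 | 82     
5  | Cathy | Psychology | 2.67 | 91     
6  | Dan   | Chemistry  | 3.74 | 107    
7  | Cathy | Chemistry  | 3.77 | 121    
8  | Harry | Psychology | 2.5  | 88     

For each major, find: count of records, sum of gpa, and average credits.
SELECT major,
       COUNT(*) as cnt,
       SUM(gpa) as total_gpa,
       AVG(credits) as avg_credits
FROM students
GROUP BY major

Result:
  Chemistry: 2 records, 7.51 total gpa, 114.00 avg credits
  Math: 2 records, 7.51 total gpa, 76.50 avg credits
  Psychology: 4 records, 10.21 total gpa, 67.75 avg credits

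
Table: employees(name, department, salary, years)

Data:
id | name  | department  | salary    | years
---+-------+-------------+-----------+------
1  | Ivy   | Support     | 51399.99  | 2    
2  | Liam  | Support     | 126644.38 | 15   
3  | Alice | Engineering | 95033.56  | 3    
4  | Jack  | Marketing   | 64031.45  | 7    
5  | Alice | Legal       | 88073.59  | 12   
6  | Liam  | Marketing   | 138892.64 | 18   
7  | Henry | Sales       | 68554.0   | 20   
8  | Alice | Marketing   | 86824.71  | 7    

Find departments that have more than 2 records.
SELECT department, COUNT(*) as cnt
FROM employees
GROUP BY department
HAVING COUNT(*) > 2

Result:
  Marketing: 3

Note: HAVING filters groups after aggregation, WHERE filters rows before.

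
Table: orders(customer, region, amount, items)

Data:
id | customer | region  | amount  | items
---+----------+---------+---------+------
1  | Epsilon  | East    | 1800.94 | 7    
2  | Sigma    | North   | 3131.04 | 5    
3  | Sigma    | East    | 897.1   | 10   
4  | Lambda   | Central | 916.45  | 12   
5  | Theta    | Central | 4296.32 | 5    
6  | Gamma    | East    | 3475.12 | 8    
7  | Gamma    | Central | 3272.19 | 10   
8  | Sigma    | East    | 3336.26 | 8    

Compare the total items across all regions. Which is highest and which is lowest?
SELECT region, SUM(items)
FROM orders
GROUP BY region
ORDER BY SUM(items)

All groups:
  North: 5
  Central: 27
  East: 33

Highest: East (33)
Lowest: North (5)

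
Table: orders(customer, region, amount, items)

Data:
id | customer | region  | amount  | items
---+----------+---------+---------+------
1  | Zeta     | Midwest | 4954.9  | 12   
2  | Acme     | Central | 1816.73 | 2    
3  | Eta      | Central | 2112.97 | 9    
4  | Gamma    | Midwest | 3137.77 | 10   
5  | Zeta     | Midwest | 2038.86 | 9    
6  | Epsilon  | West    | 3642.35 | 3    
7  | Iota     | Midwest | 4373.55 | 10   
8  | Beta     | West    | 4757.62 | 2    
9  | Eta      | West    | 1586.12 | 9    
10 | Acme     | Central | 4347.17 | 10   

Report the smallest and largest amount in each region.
SELECT region, MIN(amount), MAX(amount)
FROM orders
GROUP BY region

Result:
  Central: min=1816.73, max=4347.17
  Midwest: min=2038.86, max=4954.90
  West: min=1586.12, max=4757.62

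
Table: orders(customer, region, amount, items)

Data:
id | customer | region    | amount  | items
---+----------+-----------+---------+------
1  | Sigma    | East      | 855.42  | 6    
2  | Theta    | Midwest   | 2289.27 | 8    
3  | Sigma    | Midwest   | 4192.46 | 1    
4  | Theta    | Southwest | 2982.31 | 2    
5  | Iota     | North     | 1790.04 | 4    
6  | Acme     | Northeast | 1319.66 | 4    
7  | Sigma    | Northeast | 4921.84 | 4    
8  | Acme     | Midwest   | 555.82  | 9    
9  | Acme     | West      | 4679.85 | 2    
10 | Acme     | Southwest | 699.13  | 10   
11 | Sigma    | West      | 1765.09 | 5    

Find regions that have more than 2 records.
SELECT region, COUNT(*) as cnt
FROM orders
GROUP BY region
HAVING COUNT(*) > 2

Result:
  Midwest: 3

Note: HAVING filters groups after aggregation, WHERE filters rows before.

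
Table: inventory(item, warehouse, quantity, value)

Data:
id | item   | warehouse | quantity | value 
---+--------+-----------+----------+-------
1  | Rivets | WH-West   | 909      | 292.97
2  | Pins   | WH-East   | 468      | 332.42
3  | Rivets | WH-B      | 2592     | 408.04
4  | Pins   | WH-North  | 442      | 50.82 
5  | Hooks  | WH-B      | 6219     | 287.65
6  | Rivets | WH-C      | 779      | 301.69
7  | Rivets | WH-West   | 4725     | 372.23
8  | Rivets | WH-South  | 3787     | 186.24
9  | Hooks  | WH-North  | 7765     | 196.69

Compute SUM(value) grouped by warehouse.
SELECT warehouse, SUM(value) as result
FROM inventory
GROUP BY warehouse

Result:
  WH-B: 695.69
  WH-C: 301.69
  WH-East: 332.42
  WH-North: 247.51
  WH-South: 186.24
  WH-West: 665.20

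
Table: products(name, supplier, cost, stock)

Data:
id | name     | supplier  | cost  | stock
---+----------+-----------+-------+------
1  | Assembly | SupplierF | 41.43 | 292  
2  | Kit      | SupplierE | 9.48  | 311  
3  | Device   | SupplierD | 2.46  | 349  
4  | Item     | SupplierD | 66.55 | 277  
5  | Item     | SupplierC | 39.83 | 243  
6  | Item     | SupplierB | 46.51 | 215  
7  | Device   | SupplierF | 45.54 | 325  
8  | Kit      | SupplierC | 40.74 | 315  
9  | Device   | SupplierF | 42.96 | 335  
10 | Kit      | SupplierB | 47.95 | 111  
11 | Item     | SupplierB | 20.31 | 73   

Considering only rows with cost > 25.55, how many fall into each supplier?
SELECT supplier, COUNT(*)
FROM products
WHERE cost > 25.55
GROUP BY supplier

Note: WHERE filters rows before grouping.

Result:
  SupplierB: 2
  SupplierC: 2
  SupplierD: 1
  SupplierF: 3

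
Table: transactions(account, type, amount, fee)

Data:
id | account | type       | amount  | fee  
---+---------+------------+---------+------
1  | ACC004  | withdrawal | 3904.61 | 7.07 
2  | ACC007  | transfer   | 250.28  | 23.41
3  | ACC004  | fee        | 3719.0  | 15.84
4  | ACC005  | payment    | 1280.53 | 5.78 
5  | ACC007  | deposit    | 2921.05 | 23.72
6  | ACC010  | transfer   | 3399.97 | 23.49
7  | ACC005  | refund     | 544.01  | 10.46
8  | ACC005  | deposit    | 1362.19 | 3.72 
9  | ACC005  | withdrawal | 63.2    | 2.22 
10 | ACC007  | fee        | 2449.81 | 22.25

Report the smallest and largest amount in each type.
SELECT type, MIN(amount), MAX(amount)
FROM transactions
GROUP BY type

Result:
  deposit: min=1362.19, max=2921.05
  fee: min=2449.81, max=3719.00
  payment: min=1280.53, max=1280.53
  refund: min=544.01, max=544.01
  transfer: min=250.28, max=3399.97
  withdrawal: min=63.20, max=3904.61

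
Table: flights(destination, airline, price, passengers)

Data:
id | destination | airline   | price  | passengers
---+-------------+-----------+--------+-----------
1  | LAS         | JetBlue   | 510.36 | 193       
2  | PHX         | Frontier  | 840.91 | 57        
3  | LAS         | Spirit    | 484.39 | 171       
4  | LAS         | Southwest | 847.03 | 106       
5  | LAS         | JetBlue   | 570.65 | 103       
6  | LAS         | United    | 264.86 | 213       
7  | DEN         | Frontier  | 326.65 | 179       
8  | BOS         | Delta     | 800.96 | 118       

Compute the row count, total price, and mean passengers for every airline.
SELECT airline,
       COUNT(*) as cnt,
       SUM(price) as total_price,
       AVG(passengers) as avg_passengers
FROM flights
GROUP BY airline

Result:
  Delta: 1 records, 800.96 total price, 118.00 avg passengers
  Frontier: 2 records, 1167.56 total price, 118.00 avg passengers
  JetBlue: 2 records, 1081.01 total price, 148.00 avg passengers
  Southwest: 1 records, 847.03 total price, 106.00 avg passengers
  Spirit: 1 records, 484.39 total price, 171.00 avg passengers
  United: 1 records, 264.86 total price, 213.00 avg passengers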